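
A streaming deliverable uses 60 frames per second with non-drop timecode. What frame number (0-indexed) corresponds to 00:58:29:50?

210590

Total seconds to the label: (0 × 3600 + 58 × 60 + 29) = 3509.
Frame index = 3509 × 60 + 50 = 210590.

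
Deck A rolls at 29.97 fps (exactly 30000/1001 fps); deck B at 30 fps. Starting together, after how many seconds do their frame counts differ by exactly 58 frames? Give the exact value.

The gap grows by |30 − 30000/1001| = 30/1001 frames per second.
Time for a 58-frame gap: 58 ÷ (30/1001) = 29029/15 s.

29029/15 seconds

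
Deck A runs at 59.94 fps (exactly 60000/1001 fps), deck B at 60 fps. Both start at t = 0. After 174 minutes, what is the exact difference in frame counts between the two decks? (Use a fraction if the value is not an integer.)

626400/1001 frames

174 min = 10440 s.
A emits 60000/1001 × 10440 = 626400000/1001 frames; B emits 60 × 10440 = 626400.
Difference = 626400/1001 frames (≈ 625.7742); B is ahead of A.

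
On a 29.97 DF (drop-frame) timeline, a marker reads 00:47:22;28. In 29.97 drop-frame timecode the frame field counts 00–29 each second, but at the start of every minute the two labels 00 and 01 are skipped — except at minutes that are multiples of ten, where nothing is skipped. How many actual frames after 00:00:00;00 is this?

As if non-drop at 30 labels/s: (0 × 3600 + 47 × 60 + 22) × 30 + 28 = 85288.
Minute boundaries passed: 47; those not divisible by 10: 47 − 4 = 43; dropped labels = 2 × 43 = 86.
Actual frame index = 85288 − 86 = 85202.

85202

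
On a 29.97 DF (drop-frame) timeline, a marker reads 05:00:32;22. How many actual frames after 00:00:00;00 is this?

540442

As if non-drop at 30 labels/s: (5 × 3600 + 0 × 60 + 32) × 30 + 22 = 540982.
Minute boundaries passed: 300; those not divisible by 10: 300 − 30 = 270; dropped labels = 2 × 270 = 540.
Actual frame index = 540982 − 540 = 540442.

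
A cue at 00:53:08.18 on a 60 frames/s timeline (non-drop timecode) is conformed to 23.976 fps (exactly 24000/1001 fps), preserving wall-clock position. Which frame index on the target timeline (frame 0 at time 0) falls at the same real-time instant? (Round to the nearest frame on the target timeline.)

Source frame index: (0×3600 + 53×60 + 8) × 60 + 18 = 191298.
Real time: 191298 / (60) = 31883/10 s.
Target frame: (31883/10) × (24000/1001) = 76519200/1001 ≈ 76442.757 → 76443.

frame 76443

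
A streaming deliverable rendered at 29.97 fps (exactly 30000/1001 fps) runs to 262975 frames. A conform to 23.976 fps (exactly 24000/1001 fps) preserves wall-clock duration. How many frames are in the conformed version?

Target frames = source frames × (target rate / source rate) = 262975 × (24000/1001)/(30000/1001) = 262975 × 4/5 = 210380.

210380 frames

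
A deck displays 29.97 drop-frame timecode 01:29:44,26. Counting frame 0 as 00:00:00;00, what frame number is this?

As if non-drop at 30 labels/s: (1 × 3600 + 29 × 60 + 44) × 30 + 26 = 161546.
Minute boundaries passed: 89; those not divisible by 10: 89 − 8 = 81; dropped labels = 2 × 81 = 162.
Actual frame index = 161546 − 162 = 161384.

161384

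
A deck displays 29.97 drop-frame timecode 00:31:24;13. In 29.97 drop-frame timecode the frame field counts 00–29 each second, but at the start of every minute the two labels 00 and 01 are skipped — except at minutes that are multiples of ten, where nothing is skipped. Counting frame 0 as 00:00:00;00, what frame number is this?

56477

As if non-drop at 30 labels/s: (0 × 3600 + 31 × 60 + 24) × 30 + 13 = 56533.
Minute boundaries passed: 31; those not divisible by 10: 31 − 3 = 28; dropped labels = 2 × 28 = 56.
Actual frame index = 56533 − 56 = 56477.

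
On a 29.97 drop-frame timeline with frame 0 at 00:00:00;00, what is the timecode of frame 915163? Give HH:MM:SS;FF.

Each 10-minute DF block holds 10 × 60 × 30 − 9 × 2 = 17982 frames. 915163 ÷ 17982 → 50 full blocks, remainder 16063.
Within the partial block the first minute is 1800 frames and each further minute 1798, so 8 further minute boundaries passed. Total skipped labels = 18 × 50 + 2 × 8 = 916.
Non-drop label index = 915163 + 916 = 916079; at 30 labels/s that is 08:28:55:29, i.e. DF 08:28:55;29.

08:28:55;29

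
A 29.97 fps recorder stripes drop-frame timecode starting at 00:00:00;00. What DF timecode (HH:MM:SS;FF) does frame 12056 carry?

00:06:42;08

Each 10-minute DF block holds 10 × 60 × 30 − 9 × 2 = 17982 frames. 12056 ÷ 17982 → 0 full blocks, remainder 12056.
Within the partial block the first minute is 1800 frames and each further minute 1798, so 6 further minute boundaries passed. Total skipped labels = 18 × 0 + 2 × 6 = 12.
Non-drop label index = 12056 + 12 = 12068; at 30 labels/s that is 00:06:42:08, i.e. DF 00:06:42;08.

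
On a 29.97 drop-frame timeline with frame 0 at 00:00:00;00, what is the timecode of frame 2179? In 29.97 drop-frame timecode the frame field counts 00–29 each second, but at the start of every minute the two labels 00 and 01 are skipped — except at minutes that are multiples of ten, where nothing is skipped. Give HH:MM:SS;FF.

00:01:12;21

Each 10-minute DF block holds 10 × 60 × 30 − 9 × 2 = 17982 frames. 2179 ÷ 17982 → 0 full blocks, remainder 2179.
Within the partial block the first minute is 1800 frames and each further minute 1798, so 1 further minute boundary passed. Total skipped labels = 18 × 0 + 2 × 1 = 2.
Non-drop label index = 2179 + 2 = 2181; at 30 labels/s that is 00:01:12:21, i.e. DF 00:01:12;21.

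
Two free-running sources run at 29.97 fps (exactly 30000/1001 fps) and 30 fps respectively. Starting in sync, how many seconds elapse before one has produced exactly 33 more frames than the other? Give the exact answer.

The gap grows by |30 − 30000/1001| = 30/1001 frames per second.
Time for a 33-frame gap: 33 ÷ (30/1001) = 1101.1 s.

1101.1 seconds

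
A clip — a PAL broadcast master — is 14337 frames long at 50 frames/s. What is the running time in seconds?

286.74 seconds

Running time = 14337 / (50) = 286.74 s.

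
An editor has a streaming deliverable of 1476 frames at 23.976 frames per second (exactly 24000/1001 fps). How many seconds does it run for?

61.5615 seconds

Running time = 1476 / (24000/1001) = 61.5615 s.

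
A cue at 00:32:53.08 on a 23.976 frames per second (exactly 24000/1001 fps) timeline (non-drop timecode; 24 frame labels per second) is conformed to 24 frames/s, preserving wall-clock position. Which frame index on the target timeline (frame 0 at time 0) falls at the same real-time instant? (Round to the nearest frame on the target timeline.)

frame 47407

Source frame index: (0×3600 + 32×60 + 53) × 24 + 8 = 47360.
Real time: 47360 / (24000/1001) = 148148/75 s.
Target frame: (148148/75) × (24) = 1185184/25 ≈ 47407.360 → 47407.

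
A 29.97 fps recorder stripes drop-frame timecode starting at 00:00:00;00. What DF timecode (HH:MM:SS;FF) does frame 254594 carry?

Ten DF minutes hold 17982 frames, so frame 254594 lies in block 14 (frames 251748–269729) with 2846 frames into that block.
The block's first minute is 1800 frames and the rest 1798 each; 2846 frames reaches minute 1, so 14 × 18 + 1 × 2 = 254 labels have been skipped so far.
Adding those back, label number 254594 + 254 = 254848 at 30 labels/s is 8494 s + 28 f = 2 h 21 min 34 s frame 28, i.e. 02:21:34;28.

02:21:34;28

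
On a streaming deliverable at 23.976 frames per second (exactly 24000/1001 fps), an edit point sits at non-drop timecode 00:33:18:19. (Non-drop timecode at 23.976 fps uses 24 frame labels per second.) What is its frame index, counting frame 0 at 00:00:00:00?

47971

Total seconds to the label: (0 × 3600 + 33 × 60 + 18) = 1998.
Frame index = 1998 × 24 + 19 = 47971.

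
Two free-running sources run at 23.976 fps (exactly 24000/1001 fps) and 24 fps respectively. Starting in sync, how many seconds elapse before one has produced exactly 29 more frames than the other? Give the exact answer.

The gap grows by |24 − 24000/1001| = 24/1001 frames per second.
Time for a 29-frame gap: 29 ÷ (24/1001) = 29029/24 s.

29029/24 seconds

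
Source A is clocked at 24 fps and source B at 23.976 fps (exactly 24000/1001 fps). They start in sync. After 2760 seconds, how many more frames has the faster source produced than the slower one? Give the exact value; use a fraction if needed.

66240/1001 frames

A emits 24 × 2760 = 66240 frames; B emits 24000/1001 × 2760 = 66240000/1001.
Difference = 66240/1001 frames (≈ 66.1738); B is behind A.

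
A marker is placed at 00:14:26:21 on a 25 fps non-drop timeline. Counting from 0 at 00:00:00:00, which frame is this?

Total seconds to the label: (0 × 3600 + 14 × 60 + 26) = 866.
Frame index = 866 × 25 + 21 = 21671.

21671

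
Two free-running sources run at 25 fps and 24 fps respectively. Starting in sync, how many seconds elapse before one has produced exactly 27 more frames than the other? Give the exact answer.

27 seconds

The gap grows by |24 − 25| = 1 frame per second.
Time for a 27-frame gap: 27 ÷ (1) = 27 s.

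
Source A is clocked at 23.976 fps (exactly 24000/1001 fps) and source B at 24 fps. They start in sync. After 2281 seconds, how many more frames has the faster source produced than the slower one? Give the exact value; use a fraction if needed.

A emits 24000/1001 × 2281 = 54744000/1001 frames; B emits 24 × 2281 = 54744.
Difference = 54744/1001 frames (≈ 54.6893); B is ahead of A.

54744/1001 frames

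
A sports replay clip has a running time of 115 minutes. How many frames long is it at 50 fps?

345000 frames

115 min = 6900 s.
Frames = 6900 × 50 = 345000.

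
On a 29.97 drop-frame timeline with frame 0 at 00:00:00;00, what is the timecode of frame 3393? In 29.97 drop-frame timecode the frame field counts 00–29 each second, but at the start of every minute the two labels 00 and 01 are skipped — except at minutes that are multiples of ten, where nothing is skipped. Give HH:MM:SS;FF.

Ten DF minutes hold 17982 frames, so frame 3393 lies in block 0 (frames 0–17981) with 3393 frames into that block.
The block's first minute is 1800 frames and the rest 1798 each; 3393 frames reaches minute 1, so 0 × 18 + 1 × 2 = 2 labels have been skipped so far.
Adding those back, label number 3393 + 2 = 3395 at 30 labels/s is 113 s + 5 f = 0 h 1 min 53 s frame 5, i.e. 00:01:53;05.

00:01:53;05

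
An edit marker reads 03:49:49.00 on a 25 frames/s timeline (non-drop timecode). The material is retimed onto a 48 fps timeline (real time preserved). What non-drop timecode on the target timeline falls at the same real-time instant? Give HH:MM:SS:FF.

03:49:49:00

Source frame index: (3×3600 + 49×60 + 49) × 25 + 0 = 344725.
Real time: 344725 / (25) = 13789 s.
Target frame: (13789) × (48) = 661872.
At 48 labels/s: frame 661872 → 03:49:49:00.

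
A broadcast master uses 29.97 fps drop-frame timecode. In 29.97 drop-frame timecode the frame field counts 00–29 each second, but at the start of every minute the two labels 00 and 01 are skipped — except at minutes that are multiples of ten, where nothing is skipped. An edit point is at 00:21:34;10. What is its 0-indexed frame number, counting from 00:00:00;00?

38792

Complete 10-minute blocks: 2, each 17982 frames → 35964.
Remaining 1 whole minute in the current block: 1800 + 0 × 1798 = 1800 frames.
Within the current minute: 34 × 30 + 10 − 2 = 1028 (labels ;00/;01 skipped at this minute). Total = 35964 + 1800 + 1028 = 38792.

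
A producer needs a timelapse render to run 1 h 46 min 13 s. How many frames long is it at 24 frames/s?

1 h 46 min 13 s = 6373 s.
Frames = 6373 × 24 = 152952.

152952 frames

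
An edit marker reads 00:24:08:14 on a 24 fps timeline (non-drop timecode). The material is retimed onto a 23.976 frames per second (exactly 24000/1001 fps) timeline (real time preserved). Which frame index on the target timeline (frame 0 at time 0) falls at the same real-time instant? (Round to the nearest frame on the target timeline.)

frame 34731

Source frame index: (0×3600 + 24×60 + 8) × 24 + 14 = 34766.
Real time: 34766 / (24) = 17383/12 s.
Target frame: (17383/12) × (24000/1001) = 34766000/1001 ≈ 34731.269 → 34731.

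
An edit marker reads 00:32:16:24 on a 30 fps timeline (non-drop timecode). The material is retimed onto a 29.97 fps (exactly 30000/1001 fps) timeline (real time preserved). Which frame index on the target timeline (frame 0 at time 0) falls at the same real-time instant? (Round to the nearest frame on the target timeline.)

Source frame index: (0×3600 + 32×60 + 16) × 30 + 24 = 58104.
Real time: 58104 / (30) = 9684/5 s.
Target frame: (9684/5) × (30000/1001) = 58104000/1001 ≈ 58045.954 → 58046.

frame 58046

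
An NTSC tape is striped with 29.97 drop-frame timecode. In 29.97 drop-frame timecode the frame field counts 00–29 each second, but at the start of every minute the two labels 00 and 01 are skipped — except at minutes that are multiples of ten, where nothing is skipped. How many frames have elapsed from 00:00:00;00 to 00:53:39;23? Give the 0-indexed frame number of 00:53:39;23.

96497

As if non-drop at 30 labels/s: (0 × 3600 + 53 × 60 + 39) × 30 + 23 = 96593.
Minute boundaries passed: 53; those not divisible by 10: 53 − 5 = 48; dropped labels = 2 × 48 = 96.
Actual frame index = 96593 − 96 = 96497.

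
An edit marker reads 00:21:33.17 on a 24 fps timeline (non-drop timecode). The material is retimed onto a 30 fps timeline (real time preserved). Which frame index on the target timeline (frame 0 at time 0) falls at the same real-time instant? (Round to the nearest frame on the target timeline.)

frame 38811

Source frame index: (0×3600 + 21×60 + 33) × 24 + 17 = 31049.
Real time: 31049 / (24) = 31049/24 s.
Target frame: (31049/24) × (30) = 155245/4 ≈ 38811.250 → 38811.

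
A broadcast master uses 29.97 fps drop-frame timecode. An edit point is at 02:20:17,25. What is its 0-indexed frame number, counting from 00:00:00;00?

Complete 10-minute blocks: 14, each 17982 frames → 251748.
Remaining 0 whole minutes in the current block: 0 frames.
Within the current minute: 17 × 30 + 25 = 535. Total = 251748 + 0 + 535 = 252283.

252283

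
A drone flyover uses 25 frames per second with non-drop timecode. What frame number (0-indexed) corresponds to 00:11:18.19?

16969

Total seconds to the label: (0 × 3600 + 11 × 60 + 18) = 678.
Frame index = 678 × 25 + 19 = 16969.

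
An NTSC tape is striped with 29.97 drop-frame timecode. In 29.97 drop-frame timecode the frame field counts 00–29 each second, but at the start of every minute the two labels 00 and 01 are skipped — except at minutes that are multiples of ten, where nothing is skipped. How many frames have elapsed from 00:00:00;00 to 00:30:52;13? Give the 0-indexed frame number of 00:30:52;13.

55519

Complete 10-minute blocks: 3, each 17982 frames → 53946.
Remaining 0 whole minutes in the current block: 0 frames.
Within the current minute: 52 × 30 + 13 = 1573. Total = 53946 + 0 + 1573 = 55519.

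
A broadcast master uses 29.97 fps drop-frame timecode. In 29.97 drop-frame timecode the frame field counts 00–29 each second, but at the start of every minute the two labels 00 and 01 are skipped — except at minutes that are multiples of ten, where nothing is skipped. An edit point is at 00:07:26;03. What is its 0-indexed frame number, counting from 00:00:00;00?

13369

Complete 10-minute blocks: 0, each 17982 frames → 0.
Remaining 7 whole minutes in the current block: 1800 + 6 × 1798 = 12588 frames.
Within the current minute: 26 × 30 + 3 − 2 = 781 (labels ;00/;01 skipped at this minute). Total = 0 + 12588 + 781 = 13369.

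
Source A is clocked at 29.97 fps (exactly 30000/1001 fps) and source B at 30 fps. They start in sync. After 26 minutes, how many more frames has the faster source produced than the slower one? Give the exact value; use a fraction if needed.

26 min = 1560 s.
A emits 30000/1001 × 1560 = 3600000/77 frames; B emits 30 × 1560 = 46800.
Difference = 3600/77 frames (≈ 46.7532); B is ahead of A.

3600/77 frames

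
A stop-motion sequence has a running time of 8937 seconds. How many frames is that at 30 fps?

Frames = 8937 × 30 = 268110.

268110 frames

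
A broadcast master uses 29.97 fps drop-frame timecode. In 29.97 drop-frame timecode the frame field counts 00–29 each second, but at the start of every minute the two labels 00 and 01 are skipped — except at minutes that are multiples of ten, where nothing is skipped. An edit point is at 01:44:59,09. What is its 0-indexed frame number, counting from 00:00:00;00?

As if non-drop at 30 labels/s: (1 × 3600 + 44 × 60 + 59) × 30 + 9 = 188979.
Minute boundaries passed: 104; those not divisible by 10: 104 − 10 = 94; dropped labels = 2 × 94 = 188.
Actual frame index = 188979 − 188 = 188791.

188791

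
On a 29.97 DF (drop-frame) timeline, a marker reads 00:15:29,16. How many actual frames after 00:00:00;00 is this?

27858

Complete 10-minute blocks: 1, each 17982 frames → 17982.
Remaining 5 whole minutes in the current block: 1800 + 4 × 1798 = 8992 frames.
Within the current minute: 29 × 30 + 16 − 2 = 884 (labels ;00/;01 skipped at this minute). Total = 17982 + 8992 + 884 = 27858.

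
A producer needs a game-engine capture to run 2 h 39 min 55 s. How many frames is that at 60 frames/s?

575700 frames

2 h 39 min 55 s = 9595 s.
Frames = 9595 × 60 = 575700.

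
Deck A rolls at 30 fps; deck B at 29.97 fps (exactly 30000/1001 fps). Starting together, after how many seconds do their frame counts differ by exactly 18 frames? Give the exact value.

The gap grows by |30000/1001 − 30| = 30/1001 frames per second.
Time for a 18-frame gap: 18 ÷ (30/1001) = 600.6 s.

600.6 seconds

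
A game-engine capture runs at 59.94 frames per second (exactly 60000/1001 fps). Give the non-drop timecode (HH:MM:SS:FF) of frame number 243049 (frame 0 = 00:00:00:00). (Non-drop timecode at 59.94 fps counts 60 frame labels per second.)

01:07:30:49

243049 ÷ 60 = 4050 full seconds, remainder 49 frames.
4050 s = 1 h 7 min 30 s.
Timecode: 01:07:30:49.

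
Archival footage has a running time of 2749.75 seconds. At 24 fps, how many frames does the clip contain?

Frames = 2749.75 × 24 = 65994.

65994 frames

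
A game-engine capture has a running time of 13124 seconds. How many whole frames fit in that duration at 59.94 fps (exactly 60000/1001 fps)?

786653 frames

Frames = 13124 × 60000/1001 = 787440000/1001 ≈ 786653.3467.
Complete frames: 786653.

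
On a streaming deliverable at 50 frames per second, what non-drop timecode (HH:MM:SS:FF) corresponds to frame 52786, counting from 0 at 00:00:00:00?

00:17:35:36

52786 ÷ 50 = 1055 full seconds, remainder 36 frames.
1055 s = 0 h 17 min 35 s.
Timecode: 00:17:35:36.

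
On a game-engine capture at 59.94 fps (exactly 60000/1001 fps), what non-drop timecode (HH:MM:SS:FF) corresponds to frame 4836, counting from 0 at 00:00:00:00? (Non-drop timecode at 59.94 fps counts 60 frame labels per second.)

00:01:20:36

4836 ÷ 60 = 80 full seconds, remainder 36 frames.
80 s = 0 h 1 min 20 s.
Timecode: 00:01:20:36.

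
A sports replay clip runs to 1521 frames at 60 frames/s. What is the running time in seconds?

Running time = 1521 / (60) = 25.35 s.

25.35 seconds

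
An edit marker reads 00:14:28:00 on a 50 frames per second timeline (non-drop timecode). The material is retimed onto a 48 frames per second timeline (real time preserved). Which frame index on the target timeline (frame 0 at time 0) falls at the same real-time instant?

Source frame index: (0×3600 + 14×60 + 28) × 50 + 0 = 43400.
Real time: 43400 / (50) = 868 s.
Target frame: (868) × (48) = 41664.

frame 41664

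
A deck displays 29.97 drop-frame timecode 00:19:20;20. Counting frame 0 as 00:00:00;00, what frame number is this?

34784

Complete 10-minute blocks: 1, each 17982 frames → 17982.
Remaining 9 whole minutes in the current block: 1800 + 8 × 1798 = 16184 frames.
Within the current minute: 20 × 30 + 20 − 2 = 618 (labels ;00/;01 skipped at this minute). Total = 17982 + 16184 + 618 = 34784.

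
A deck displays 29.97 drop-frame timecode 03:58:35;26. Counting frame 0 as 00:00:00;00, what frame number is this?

429046

As if non-drop at 30 labels/s: (3 × 3600 + 58 × 60 + 35) × 30 + 26 = 429476.
Minute boundaries passed: 238; those not divisible by 10: 238 − 23 = 215; dropped labels = 2 × 215 = 430.
Actual frame index = 429476 − 430 = 429046.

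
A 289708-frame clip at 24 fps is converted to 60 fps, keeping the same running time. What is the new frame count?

Target frames = source frames × (target rate / source rate) = 289708 × (60)/(24) = 289708 × 5/2 = 724270.

724270 frames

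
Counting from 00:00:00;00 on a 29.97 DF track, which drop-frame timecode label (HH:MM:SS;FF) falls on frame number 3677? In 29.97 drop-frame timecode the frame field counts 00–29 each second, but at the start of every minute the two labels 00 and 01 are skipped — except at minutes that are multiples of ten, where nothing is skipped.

Each 10-minute DF block holds 10 × 60 × 30 − 9 × 2 = 17982 frames. 3677 ÷ 17982 → 0 full blocks, remainder 3677.
Within the partial block the first minute is 1800 frames and each further minute 1798, so 2 further minute boundaries passed. Total skipped labels = 18 × 0 + 2 × 2 = 4.
Non-drop label index = 3677 + 4 = 3681; at 30 labels/s that is 00:02:02:21, i.e. DF 00:02:02;21.

00:02:02;21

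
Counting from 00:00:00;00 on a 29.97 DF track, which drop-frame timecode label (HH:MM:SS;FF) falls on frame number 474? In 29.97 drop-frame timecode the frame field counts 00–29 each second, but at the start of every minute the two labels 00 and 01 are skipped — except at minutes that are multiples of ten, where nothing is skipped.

Ten DF minutes hold 17982 frames, so frame 474 lies in block 0 (frames 0–17981) with 474 frames into that block.
The block's first minute is 1800 frames and the rest 1798 each; 474 frames reaches minute 0, so 0 × 18 + 0 × 2 = 0 labels have been skipped so far.
Adding those back, label number 474 + 0 = 474 at 30 labels/s is 15 s + 24 f = 0 h 0 min 15 s frame 24, i.e. 00:00:15;24.

00:00:15;24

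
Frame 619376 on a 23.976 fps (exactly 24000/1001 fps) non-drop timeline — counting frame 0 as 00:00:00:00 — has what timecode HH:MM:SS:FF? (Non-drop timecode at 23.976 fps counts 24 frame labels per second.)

07:10:07:08

619376 ÷ 24 = 25807 full seconds, remainder 8 frames.
25807 s = 7 h 10 min 7 s.
Timecode: 07:10:07:08.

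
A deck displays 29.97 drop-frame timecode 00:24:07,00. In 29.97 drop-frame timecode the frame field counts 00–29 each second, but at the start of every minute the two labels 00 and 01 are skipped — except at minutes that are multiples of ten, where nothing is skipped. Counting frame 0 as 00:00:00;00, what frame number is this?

Complete 10-minute blocks: 2, each 17982 frames → 35964.
Remaining 4 whole minutes in the current block: 1800 + 3 × 1798 = 7194 frames.
Within the current minute: 7 × 30 + 0 − 2 = 208 (labels ;00/;01 skipped at this minute). Total = 35964 + 7194 + 208 = 43366.

43366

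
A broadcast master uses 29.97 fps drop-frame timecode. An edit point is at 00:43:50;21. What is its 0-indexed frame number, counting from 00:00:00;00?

Complete 10-minute blocks: 4, each 17982 frames → 71928.
Remaining 3 whole minutes in the current block: 1800 + 2 × 1798 = 5396 frames.
Within the current minute: 50 × 30 + 21 − 2 = 1519 (labels ;00/;01 skipped at this minute). Total = 71928 + 5396 + 1519 = 78843.

78843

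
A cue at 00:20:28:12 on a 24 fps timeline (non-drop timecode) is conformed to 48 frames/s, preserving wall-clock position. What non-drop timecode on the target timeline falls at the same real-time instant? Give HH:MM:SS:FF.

Source frame index: (0×3600 + 20×60 + 28) × 24 + 12 = 29484.
Real time: 29484 / (24) = 2457/2 s.
Target frame: (2457/2) × (48) = 58968.
At 48 labels/s: frame 58968 → 00:20:28:24.

00:20:28:24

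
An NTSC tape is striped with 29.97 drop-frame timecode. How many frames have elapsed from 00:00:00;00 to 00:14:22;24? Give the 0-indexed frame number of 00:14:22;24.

25858

Complete 10-minute blocks: 1, each 17982 frames → 17982.
Remaining 4 whole minutes in the current block: 1800 + 3 × 1798 = 7194 frames.
Within the current minute: 22 × 30 + 24 − 2 = 682 (labels ;00/;01 skipped at this minute). Total = 17982 + 7194 + 682 = 25858.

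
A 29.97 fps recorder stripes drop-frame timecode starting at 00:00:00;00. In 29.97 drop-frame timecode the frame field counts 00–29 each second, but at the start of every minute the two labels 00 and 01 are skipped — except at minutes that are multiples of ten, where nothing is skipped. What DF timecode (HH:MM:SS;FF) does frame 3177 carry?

00:01:45;29

Ten DF minutes hold 17982 frames, so frame 3177 lies in block 0 (frames 0–17981) with 3177 frames into that block.
The block's first minute is 1800 frames and the rest 1798 each; 3177 frames reaches minute 1, so 0 × 18 + 1 × 2 = 2 labels have been skipped so far.
Adding those back, label number 3177 + 2 = 3179 at 30 labels/s is 105 s + 29 f = 0 h 1 min 45 s frame 29, i.e. 00:01:45;29.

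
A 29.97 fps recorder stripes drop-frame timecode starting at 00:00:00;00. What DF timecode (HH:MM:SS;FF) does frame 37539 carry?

Ten DF minutes hold 17982 frames, so frame 37539 lies in block 2 (frames 35964–53945) with 1575 frames into that block.
The block's first minute is 1800 frames and the rest 1798 each; 1575 frames reaches minute 0, so 2 × 18 + 0 × 2 = 36 labels have been skipped so far.
Adding those back, label number 37539 + 36 = 37575 at 30 labels/s is 1252 s + 15 f = 0 h 20 min 52 s frame 15, i.e. 00:20:52;15.

00:20:52;15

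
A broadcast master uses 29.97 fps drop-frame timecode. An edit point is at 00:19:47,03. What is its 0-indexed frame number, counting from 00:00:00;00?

35577

Complete 10-minute blocks: 1, each 17982 frames → 17982.
Remaining 9 whole minutes in the current block: 1800 + 8 × 1798 = 16184 frames.
Within the current minute: 47 × 30 + 3 − 2 = 1411 (labels ;00/;01 skipped at this minute). Total = 17982 + 16184 + 1411 = 35577.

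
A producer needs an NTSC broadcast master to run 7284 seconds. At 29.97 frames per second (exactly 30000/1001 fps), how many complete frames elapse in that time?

218301 frames

Frames = 7284 × 30000/1001 = 218520000/1001 ≈ 218301.6983.
Complete frames: 218301.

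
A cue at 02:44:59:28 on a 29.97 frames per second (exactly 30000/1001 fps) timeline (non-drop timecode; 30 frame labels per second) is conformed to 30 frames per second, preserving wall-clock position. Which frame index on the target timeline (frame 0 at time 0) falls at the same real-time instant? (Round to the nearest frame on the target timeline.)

frame 297295

Source frame index: (2×3600 + 44×60 + 59) × 30 + 28 = 296998.
Real time: 296998 / (30000/1001) = 148647499/15000 s.
Target frame: (148647499/15000) × (30) = 148647499/500 ≈ 297294.998 → 297295.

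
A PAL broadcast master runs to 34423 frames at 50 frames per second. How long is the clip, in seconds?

Running time = 34423 / (50) = 688.46 s.

688.46 seconds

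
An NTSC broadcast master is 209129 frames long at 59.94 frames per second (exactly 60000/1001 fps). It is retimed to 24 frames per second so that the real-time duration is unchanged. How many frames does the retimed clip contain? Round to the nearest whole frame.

83735 frames

Frames at target rate = 209129 × (24) / (60000/1001) = 209338129/2500 ≈ 83735.252.
Nearest whole frame: 83735.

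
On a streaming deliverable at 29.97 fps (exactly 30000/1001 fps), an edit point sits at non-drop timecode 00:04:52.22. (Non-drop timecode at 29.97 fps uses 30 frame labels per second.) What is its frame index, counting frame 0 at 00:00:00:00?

8782

Total seconds to the label: (0 × 3600 + 4 × 60 + 52) = 292.
Frame index = 292 × 30 + 22 = 8782.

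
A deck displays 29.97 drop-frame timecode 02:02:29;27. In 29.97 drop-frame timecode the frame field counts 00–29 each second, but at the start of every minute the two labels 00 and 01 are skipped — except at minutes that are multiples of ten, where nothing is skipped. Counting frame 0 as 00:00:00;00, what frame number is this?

220277

As if non-drop at 30 labels/s: (2 × 3600 + 2 × 60 + 29) × 30 + 27 = 220497.
Minute boundaries passed: 122; those not divisible by 10: 122 − 12 = 110; dropped labels = 2 × 110 = 220.
Actual frame index = 220497 − 220 = 220277.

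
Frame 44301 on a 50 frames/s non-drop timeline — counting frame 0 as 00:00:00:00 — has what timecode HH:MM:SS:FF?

44301 ÷ 50 = 886 full seconds, remainder 1 frame.
886 s = 0 h 14 min 46 s.
Timecode: 00:14:46:01.

00:14:46:01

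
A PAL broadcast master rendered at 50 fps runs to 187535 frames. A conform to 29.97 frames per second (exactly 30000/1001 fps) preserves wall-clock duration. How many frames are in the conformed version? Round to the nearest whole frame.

Frames at target rate = 187535 × (30000/1001) / (50) = 112521000/1001 ≈ 112408.591.
Nearest whole frame: 112409.

112409 frames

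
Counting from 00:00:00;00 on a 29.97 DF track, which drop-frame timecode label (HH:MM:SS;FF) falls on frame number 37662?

00:20:56;18

Each 10-minute DF block holds 10 × 60 × 30 − 9 × 2 = 17982 frames. 37662 ÷ 17982 → 2 full blocks, remainder 1698.
Within the partial block the first minute is 1800 frames and each further minute 1798, so 0 further minute boundaries passed. Total skipped labels = 18 × 2 + 2 × 0 = 36.
Non-drop label index = 37662 + 36 = 37698; at 30 labels/s that is 00:20:56:18, i.e. DF 00:20:56;18.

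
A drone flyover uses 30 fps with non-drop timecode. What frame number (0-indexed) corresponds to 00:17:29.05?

Total seconds to the label: (0 × 3600 + 17 × 60 + 29) = 1049.
Frame index = 1049 × 30 + 5 = 31475.

31475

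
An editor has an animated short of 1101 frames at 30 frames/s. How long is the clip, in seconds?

36.7 seconds

Running time = 1101 / (30) = 36.7 s.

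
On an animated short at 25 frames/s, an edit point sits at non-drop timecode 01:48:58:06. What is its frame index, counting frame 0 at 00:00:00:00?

frame 163456

Total seconds to the label: (1 × 3600 + 48 × 60 + 58) = 6538.
Frame index = 6538 × 25 + 6 = 163456.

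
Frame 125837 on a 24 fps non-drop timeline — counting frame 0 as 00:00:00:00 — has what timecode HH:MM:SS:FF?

01:27:23:05

125837 ÷ 24 = 5243 full seconds, remainder 5 frames.
5243 s = 1 h 27 min 23 s.
Timecode: 01:27:23:05.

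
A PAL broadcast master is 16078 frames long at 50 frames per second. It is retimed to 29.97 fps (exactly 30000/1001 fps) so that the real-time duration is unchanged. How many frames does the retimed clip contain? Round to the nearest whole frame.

Frames at target rate = 16078 × (30000/1001) / (50) = 9646800/1001 ≈ 9637.163.
Nearest whole frame: 9637.

9637 frames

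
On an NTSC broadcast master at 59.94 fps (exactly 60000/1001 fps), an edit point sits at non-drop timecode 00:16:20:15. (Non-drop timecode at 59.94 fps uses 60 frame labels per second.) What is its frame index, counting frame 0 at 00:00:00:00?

frame 58815

Total seconds to the label: (0 × 3600 + 16 × 60 + 20) = 980.
Frame index = 980 × 60 + 15 = 58815.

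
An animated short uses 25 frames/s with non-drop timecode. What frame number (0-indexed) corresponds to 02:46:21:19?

Total seconds to the label: (2 × 3600 + 46 × 60 + 21) = 9981.
Frame index = 9981 × 25 + 19 = 249544.

frame 249544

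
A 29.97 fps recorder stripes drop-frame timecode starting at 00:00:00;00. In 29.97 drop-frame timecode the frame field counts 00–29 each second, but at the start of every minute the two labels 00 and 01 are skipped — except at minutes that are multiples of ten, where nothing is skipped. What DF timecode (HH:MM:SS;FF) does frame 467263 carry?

04:19:51;01

Ten DF minutes hold 17982 frames, so frame 467263 lies in block 25 (frames 449550–467531) with 17713 frames into that block.
The block's first minute is 1800 frames and the rest 1798 each; 17713 frames reaches minute 9, so 25 × 18 + 9 × 2 = 468 labels have been skipped so far.
Adding those back, label number 467263 + 468 = 467731 at 30 labels/s is 15591 s + 1 f = 4 h 19 min 51 s frame 1, i.e. 04:19:51;01.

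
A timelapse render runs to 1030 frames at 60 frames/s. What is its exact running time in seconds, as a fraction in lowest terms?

Running time = 1030 ÷ (60) = 1030 × 1/60 = 103/6 s.

103/6 seconds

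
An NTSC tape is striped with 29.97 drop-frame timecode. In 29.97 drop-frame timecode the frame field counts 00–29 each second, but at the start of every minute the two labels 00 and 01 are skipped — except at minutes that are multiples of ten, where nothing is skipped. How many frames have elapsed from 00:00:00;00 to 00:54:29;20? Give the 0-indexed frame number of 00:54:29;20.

97992

As if non-drop at 30 labels/s: (0 × 3600 + 54 × 60 + 29) × 30 + 20 = 98090.
Minute boundaries passed: 54; those not divisible by 10: 54 − 5 = 49; dropped labels = 2 × 49 = 98.
Actual frame index = 98090 − 98 = 97992.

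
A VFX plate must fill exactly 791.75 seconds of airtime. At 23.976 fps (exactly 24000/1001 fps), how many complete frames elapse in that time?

Frames = 791.75 × 24000/1001 = 19002000/1001 ≈ 18983.0170.
Complete frames: 18983.

18983 frames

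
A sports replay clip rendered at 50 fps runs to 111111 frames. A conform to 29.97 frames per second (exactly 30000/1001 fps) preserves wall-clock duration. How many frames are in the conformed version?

Target frames = source frames × (target rate / source rate) = 111111 × (30000/1001)/(50) = 111111 × 600/1001 = 66600.

66600 frames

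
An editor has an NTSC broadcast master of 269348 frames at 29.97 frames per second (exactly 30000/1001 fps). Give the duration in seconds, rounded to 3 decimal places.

8987.245 seconds

Running time = 269348 × 1001/30000 = 67404337/7500 s ≈ 8987.245 s.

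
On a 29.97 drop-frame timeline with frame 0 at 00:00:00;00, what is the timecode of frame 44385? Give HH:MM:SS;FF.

Ten DF minutes hold 17982 frames, so frame 44385 lies in block 2 (frames 35964–53945) with 8421 frames into that block.
The block's first minute is 1800 frames and the rest 1798 each; 8421 frames reaches minute 4, so 2 × 18 + 4 × 2 = 44 labels have been skipped so far.
Adding those back, label number 44385 + 44 = 44429 at 30 labels/s is 1480 s + 29 f = 0 h 24 min 40 s frame 29, i.e. 00:24:40;29.

00:24:40;29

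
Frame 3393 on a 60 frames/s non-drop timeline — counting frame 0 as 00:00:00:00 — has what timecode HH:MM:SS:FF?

3393 ÷ 60 = 56 full seconds, remainder 33 frames.
56 s = 0 h 0 min 56 s.
Timecode: 00:00:56:33.

00:00:56:33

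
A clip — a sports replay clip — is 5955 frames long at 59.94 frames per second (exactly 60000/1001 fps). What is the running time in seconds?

99.34925 seconds

Running time = 5955 / (60000/1001) = 99.34925 s.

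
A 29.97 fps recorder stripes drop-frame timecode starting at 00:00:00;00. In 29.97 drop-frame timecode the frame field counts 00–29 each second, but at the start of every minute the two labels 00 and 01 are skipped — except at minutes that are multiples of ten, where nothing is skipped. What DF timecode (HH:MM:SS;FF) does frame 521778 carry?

04:50:10;00

Each 10-minute DF block holds 10 × 60 × 30 − 9 × 2 = 17982 frames. 521778 ÷ 17982 → 29 full blocks, remainder 300.
Within the partial block the first minute is 1800 frames and each further minute 1798, so 0 further minute boundaries passed. Total skipped labels = 18 × 29 + 2 × 0 = 522.
Non-drop label index = 521778 + 522 = 522300; at 30 labels/s that is 04:50:10:00, i.e. DF 04:50:10;00.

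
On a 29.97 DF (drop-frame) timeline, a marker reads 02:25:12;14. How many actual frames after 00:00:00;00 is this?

As if non-drop at 30 labels/s: (2 × 3600 + 25 × 60 + 12) × 30 + 14 = 261374.
Minute boundaries passed: 145; those not divisible by 10: 145 − 14 = 131; dropped labels = 2 × 131 = 262.
Actual frame index = 261374 − 262 = 261112.

261112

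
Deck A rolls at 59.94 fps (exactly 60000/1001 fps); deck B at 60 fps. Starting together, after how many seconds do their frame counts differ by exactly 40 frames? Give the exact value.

2002/3 seconds

The gap grows by |60 − 60000/1001| = 60/1001 frames per second.
Time for a 40-frame gap: 40 ÷ (60/1001) = 2002/3 s.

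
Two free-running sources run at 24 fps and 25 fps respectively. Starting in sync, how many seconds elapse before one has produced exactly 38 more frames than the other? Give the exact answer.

The gap grows by |25 − 24| = 1 frame per second.
Time for a 38-frame gap: 38 ÷ (1) = 38 s.

38 seconds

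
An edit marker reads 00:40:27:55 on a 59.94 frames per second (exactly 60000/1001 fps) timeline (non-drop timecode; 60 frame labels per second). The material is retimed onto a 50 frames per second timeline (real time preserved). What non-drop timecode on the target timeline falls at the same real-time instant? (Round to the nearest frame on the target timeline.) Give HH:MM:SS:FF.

Source frame index: (0×3600 + 40×60 + 27) × 60 + 55 = 145675.
Real time: 145675 / (60000/1001) = 5832827/2400 s.
Target frame: (5832827/2400) × (50) = 5832827/48 ≈ 121517.229 → 121517.
At 50 labels/s: frame 121517 → 00:40:30:17.

00:40:30:17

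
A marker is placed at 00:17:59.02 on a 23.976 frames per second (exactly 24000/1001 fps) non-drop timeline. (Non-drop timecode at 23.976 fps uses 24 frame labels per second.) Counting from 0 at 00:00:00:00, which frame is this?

25898

Total seconds to the label: (0 × 3600 + 17 × 60 + 59) = 1079.
Frame index = 1079 × 24 + 2 = 25898.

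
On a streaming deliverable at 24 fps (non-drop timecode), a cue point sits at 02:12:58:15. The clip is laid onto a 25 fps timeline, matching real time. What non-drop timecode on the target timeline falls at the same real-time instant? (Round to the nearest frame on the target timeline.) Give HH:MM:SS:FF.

02:12:58:16

Source frame index: (2×3600 + 12×60 + 58) × 24 + 15 = 191487.
Real time: 191487 / (24) = 63829/8 s.
Target frame: (63829/8) × (25) = 1595725/8 ≈ 199465.625 → 199466.
At 25 labels/s: frame 199466 → 02:12:58:16.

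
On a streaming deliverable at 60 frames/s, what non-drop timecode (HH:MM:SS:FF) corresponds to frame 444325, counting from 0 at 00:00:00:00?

02:03:25:25

444325 ÷ 60 = 7405 full seconds, remainder 25 frames.
7405 s = 2 h 3 min 25 s.
Timecode: 02:03:25:25.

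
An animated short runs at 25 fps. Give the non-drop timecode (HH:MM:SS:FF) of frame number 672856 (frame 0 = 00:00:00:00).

07:28:34:06

672856 ÷ 25 = 26914 full seconds, remainder 6 frames.
26914 s = 7 h 28 min 34 s.
Timecode: 07:28:34:06.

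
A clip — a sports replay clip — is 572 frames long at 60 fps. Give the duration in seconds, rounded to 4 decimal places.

9.5333 seconds

Running time = 572 × 1/60 = 143/15 s ≈ 9.5333 s.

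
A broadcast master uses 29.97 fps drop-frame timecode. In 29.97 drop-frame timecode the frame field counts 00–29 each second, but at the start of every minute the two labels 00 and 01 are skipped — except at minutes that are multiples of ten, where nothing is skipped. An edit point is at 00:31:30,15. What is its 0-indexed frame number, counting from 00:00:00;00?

56659

Complete 10-minute blocks: 3, each 17982 frames → 53946.
Remaining 1 whole minute in the current block: 1800 + 0 × 1798 = 1800 frames.
Within the current minute: 30 × 30 + 15 − 2 = 913 (labels ;00/;01 skipped at this minute). Total = 53946 + 1800 + 913 = 56659.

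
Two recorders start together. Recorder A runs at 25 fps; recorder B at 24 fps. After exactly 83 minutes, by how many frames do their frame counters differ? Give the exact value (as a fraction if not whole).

4980 frames

83 min = 4980 s.
A emits 25 × 4980 = 124500 frames; B emits 24 × 4980 = 119520.
Difference = 4980 frames; B is behind A.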